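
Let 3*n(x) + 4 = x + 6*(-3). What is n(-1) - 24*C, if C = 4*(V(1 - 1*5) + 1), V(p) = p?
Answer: 841/3 ≈ 280.33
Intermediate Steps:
n(x) = -22/3 + x/3 (n(x) = -4/3 + (x + 6*(-3))/3 = -4/3 + (x - 18)/3 = -4/3 + (-18 + x)/3 = -4/3 + (-6 + x/3) = -22/3 + x/3)
C = -12 (C = 4*((1 - 1*5) + 1) = 4*((1 - 5) + 1) = 4*(-4 + 1) = 4*(-3) = -12)
n(-1) - 24*C = (-22/3 + (⅓)*(-1)) - 24*(-12) = (-22/3 - ⅓) + 288 = -23/3 + 288 = 841/3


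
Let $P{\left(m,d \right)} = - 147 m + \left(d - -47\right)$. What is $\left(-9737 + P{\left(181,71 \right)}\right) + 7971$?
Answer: $-28255$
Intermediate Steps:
$P{\left(m,d \right)} = 47 + d - 147 m$ ($P{\left(m,d \right)} = - 147 m + \left(d + 47\right) = - 147 m + \left(47 + d\right) = 47 + d - 147 m$)
$\left(-9737 + P{\left(181,71 \right)}\right) + 7971 = \left(-9737 + \left(47 + 71 - 26607\right)\right) + 7971 = \left(-9737 - 26489\right) + 7971 = -36226 + 7971 = -28255$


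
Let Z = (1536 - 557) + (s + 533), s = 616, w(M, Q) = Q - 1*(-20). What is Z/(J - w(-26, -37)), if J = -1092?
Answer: -2128/1075 ≈ -1.9795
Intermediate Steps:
w(M, Q) = 20 + Q (w(M, Q) = Q + 20 = 20 + Q)
Z = 2128 (Z = (1536 - 557) + (616 + 533) = 979 + 1149 = 2128)
Z/(J - w(-26, -37)) = 2128/(-1092 - (20 - 37)) = 2128/(-1092 - 1*(-17)) = 2128/(-1092 + 17) = 2128/(-1075) = 2128*(-1/1075) = -2128/1075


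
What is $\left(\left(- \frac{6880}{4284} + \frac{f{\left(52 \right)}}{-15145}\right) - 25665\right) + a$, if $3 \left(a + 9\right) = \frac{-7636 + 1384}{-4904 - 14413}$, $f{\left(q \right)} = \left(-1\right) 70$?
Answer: $- \frac{536322440093576}{20888495901} \approx -25676.0$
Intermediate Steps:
$f{\left(q \right)} = -70$
$a = - \frac{171769}{19317}$ ($a = -9 + \frac{\left(-7636 + 1384\right) \frac{1}{-4904 - 14413}}{3} = -9 + \frac{\left(-6252\right) \frac{1}{-19317}}{3} = -9 + \frac{\left(-6252\right) \left(- \frac{1}{19317}\right)}{3} = -9 + \frac{1}{3} \cdot \frac{2084}{6439} = -9 + \frac{2084}{19317} = - \frac{171769}{19317} \approx -8.8921$)
$\left(\left(- \frac{6880}{4284} + \frac{f{\left(52 \right)}}{-15145}\right) - 25665\right) + a = \left(\left(- \frac{6880}{4284} - \frac{70}{-15145}\right) - 25665\right) - \frac{171769}{19317} = \left(\left(\left(-6880\right) \frac{1}{4284} - - \frac{14}{3029}\right) - 25665\right) - \frac{171769}{19317} = \left(\left(- \frac{1720}{1071} + \frac{14}{3029}\right) - 25665\right) - \frac{171769}{19317} = \left(- \frac{5194886}{3244059} - 25665\right) - \frac{171769}{19317} = - \frac{83263969121}{3244059} - \frac{171769}{19317} = - \frac{536322440093576}{20888495901}$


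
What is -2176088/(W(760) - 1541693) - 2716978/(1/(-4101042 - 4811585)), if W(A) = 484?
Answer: 37321010113540194142/1541209 ≈ 2.4215e+13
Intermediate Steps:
-2176088/(W(760) - 1541693) - 2716978/(1/(-4101042 - 4811585)) = -2176088/(484 - 1541693) - 2716978/(1/(-4101042 - 4811585)) = -2176088/(-1541209) - 2716978/(1/(-8912627)) = -2176088*(-1/1541209) - 2716978/(-1/8912627) = 2176088/1541209 - 2716978*(-8912627) = 2176088/1541209 + 24215411481206 = 37321010113540194142/1541209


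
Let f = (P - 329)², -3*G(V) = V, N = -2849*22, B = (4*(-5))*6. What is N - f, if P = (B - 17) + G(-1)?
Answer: -2515711/9 ≈ -2.7952e+5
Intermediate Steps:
B = -120 (B = -20*6 = -120)
N = -62678
G(V) = -V/3
P = -410/3 (P = (-120 - 17) - ⅓*(-1) = -137 + ⅓ = -410/3 ≈ -136.67)
f = 1951609/9 (f = (-410/3 - 329)² = (-1397/3)² = 1951609/9 ≈ 2.1685e+5)
N - f = -62678 - 1*1951609/9 = -62678 - 1951609/9 = -2515711/9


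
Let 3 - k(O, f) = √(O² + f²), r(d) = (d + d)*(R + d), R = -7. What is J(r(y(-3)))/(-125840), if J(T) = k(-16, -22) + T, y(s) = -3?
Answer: -63/125840 + √185/62920 ≈ -0.00028447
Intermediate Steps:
r(d) = 2*d*(-7 + d) (r(d) = (d + d)*(-7 + d) = (2*d)*(-7 + d) = 2*d*(-7 + d))
k(O, f) = 3 - √(O² + f²)
J(T) = 3 + T - 2*√185 (J(T) = (3 - √((-16)² + (-22)²)) + T = (3 - √(256 + 484)) + T = (3 - √740) + T = (3 - 2*√185) + T = 3 + T - 2*√185)
J(r(y(-3)))/(-125840) = (3 + 2*(-3)*(-7 - 3) - 2*√185)/(-125840) = (3 + 2*(-3)*(-10) - 2*√185)*(-1/125840) = (3 + 60 - 2*√185)*(-1/125840) = (63 - 2*√185)*(-1/125840) = -63/125840 + √185/62920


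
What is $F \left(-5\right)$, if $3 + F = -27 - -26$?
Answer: $20$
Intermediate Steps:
$F = -4$ ($F = -3 - 1 = -4$)
$F \left(-5\right) = \left(-4\right) \left(-5\right) = 20$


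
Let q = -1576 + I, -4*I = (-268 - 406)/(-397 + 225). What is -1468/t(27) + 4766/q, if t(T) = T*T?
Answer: -663853508/131822883 ≈ -5.0359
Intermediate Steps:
t(T) = T**2
I = -337/344 (I = -(-268 - 406)/(4*(-397 + 225)) = -(-337)/(2*(-172)) = -(-337)*(-1)/(2*172) = -1/4*337/86 = -337/344 ≈ -0.97965)
q = -542481/344 (q = -1576 - 337/344 = -542481/344 ≈ -1577.0)
-1468/t(27) + 4766/q = -1468/(27**2) + 4766/(-542481/344) = -1468/729 + 4766*(-344/542481) = -1468*1/729 - 1639504/542481 = -1468/729 - 1639504/542481 = -663853508/131822883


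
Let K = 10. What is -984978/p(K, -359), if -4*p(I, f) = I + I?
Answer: 984978/5 ≈ 1.9700e+5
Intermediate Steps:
p(I, f) = -I/2 (p(I, f) = -(I + I)/4 = -I/2)
-984978/p(K, -359) = -984978/((-½*10)) = -984978/(-5) = -984978*(-⅕) = 984978/5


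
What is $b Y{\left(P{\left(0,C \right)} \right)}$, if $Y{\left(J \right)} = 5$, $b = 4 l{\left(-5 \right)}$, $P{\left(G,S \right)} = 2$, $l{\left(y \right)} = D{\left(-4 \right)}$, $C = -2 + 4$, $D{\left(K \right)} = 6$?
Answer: $120$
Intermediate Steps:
$C = 2$
$l{\left(y \right)} = 6$
$b = 24$ ($b = 4 \cdot 6 = 24$)
$b Y{\left(P{\left(0,C \right)} \right)} = 24 \cdot 5 = 120$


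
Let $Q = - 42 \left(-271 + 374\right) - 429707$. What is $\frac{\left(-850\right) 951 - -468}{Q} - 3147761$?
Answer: $- \frac{1366231342231}{434033} \approx -3.1478 \cdot 10^{6}$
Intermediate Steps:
$Q = -434033$ ($Q = \left(-42\right) 103 - 429707 = -4326 - 429707 = -434033$)
$\frac{\left(-850\right) 951 - -468}{Q} - 3147761 = \frac{\left(-850\right) 951 - -468}{-434033} - 3147761 = \left(-808350 + 468\right) \left(- \frac{1}{434033}\right) - 3147761 = \left(-807882\right) \left(- \frac{1}{434033}\right) - 3147761 = \frac{807882}{434033} - 3147761 = - \frac{1366231342231}{434033}$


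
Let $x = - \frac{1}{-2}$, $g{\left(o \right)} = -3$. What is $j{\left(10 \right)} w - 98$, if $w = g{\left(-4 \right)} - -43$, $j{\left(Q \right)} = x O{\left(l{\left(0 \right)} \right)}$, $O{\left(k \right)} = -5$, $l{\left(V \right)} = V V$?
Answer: $-198$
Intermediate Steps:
$l{\left(V \right)} = V^{2}$
$x = \frac{1}{2}$ ($x = \left(-1\right) \left(- \frac{1}{2}\right) = \frac{1}{2} \approx 0.5$)
$j{\left(Q \right)} = - \frac{5}{2}$ ($j{\left(Q \right)} = \frac{1}{2} \left(-5\right) = - \frac{5}{2}$)
$w = 40$ ($w = -3 - -43 = -3 + 43 = 40$)
$j{\left(10 \right)} w - 98 = \left(- \frac{5}{2}\right) 40 - 98 = -100 - 98 = -198$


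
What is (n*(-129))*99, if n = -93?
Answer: 1187703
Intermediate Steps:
(n*(-129))*99 = -93*(-129)*99 = 11997*99 = 1187703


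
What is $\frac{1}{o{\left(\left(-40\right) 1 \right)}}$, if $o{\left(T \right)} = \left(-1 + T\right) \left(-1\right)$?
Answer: $\frac{1}{41} \approx 0.02439$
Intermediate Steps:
$o{\left(T \right)} = 1 - T$
$\frac{1}{o{\left(\left(-40\right) 1 \right)}} = \frac{1}{1 - \left(-40\right) 1} = \frac{1}{1 - -40} = \frac{1}{1 + 40} = \frac{1}{41}$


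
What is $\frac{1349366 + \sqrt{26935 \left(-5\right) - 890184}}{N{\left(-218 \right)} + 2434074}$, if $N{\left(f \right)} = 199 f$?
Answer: $\frac{674683}{1195346} + \frac{i \sqrt{1024859}}{2390692} \approx 0.56442 + 0.00042346 i$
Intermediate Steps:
$\frac{1349366 + \sqrt{26935 \left(-5\right) - 890184}}{N{\left(-218 \right)} + 2434074} = \frac{1349366 + \sqrt{26935 \left(-5\right) - 890184}}{199 \left(-218\right) + 2434074} = \frac{1349366 + \sqrt{-134675 - 890184}}{-43382 + 2434074} = \frac{1349366 + \sqrt{-1024859}}{2390692} = \left(1349366 + i \sqrt{1024859}\right) \frac{1}{2390692} = \frac{674683}{1195346} + \frac{i \sqrt{1024859}}{2390692}$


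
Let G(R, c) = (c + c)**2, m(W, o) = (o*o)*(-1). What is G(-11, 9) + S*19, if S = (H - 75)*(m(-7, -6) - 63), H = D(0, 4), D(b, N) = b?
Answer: 141399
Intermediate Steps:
m(W, o) = -o**2 (m(W, o) = o**2*(-1) = -o**2)
G(R, c) = 4*c**2 (G(R, c) = (2*c)**2 = 4*c**2)
H = 0
S = 7425 (S = (0 - 75)*(-1*(-6)**2 - 63) = -75*(-1*36 - 63) = -75*(-36 - 63) = -75*(-99) = 7425)
G(-11, 9) + S*19 = 4*9**2 + 7425*19 = 4*81 + 141075 = 324 + 141075 = 141399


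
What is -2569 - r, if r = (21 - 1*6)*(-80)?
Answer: -1369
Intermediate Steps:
r = -1200 (r = (21 - 6)*(-80) = 15*(-80) = -1200)
-2569 - r = -2569 - 1*(-1200) = -2569 + 1200 = -1369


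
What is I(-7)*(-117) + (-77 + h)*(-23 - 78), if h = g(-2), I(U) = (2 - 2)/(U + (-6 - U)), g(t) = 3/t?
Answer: 15857/2 ≈ 7928.5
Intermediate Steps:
I(U) = 0 (I(U) = 0/(-6) = 0*(-⅙) = 0)
h = -3/2 (h = 3/(-2) = 3*(-½) = -3/2 ≈ -1.5000)
I(-7)*(-117) + (-77 + h)*(-23 - 78) = 0*(-117) + (-77 - 3/2)*(-23 - 78) = 0 - 157/2*(-101) = 0 + 15857/2 = 15857/2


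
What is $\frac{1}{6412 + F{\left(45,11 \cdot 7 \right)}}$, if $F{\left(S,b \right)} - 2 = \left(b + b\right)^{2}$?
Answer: $\frac{1}{30130} \approx 3.3189 \cdot 10^{-5}$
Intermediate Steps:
$F{\left(S,b \right)} = 2 + 4 b^{2}$ ($F{\left(S,b \right)} = 2 + \left(b + b\right)^{2} = 2 + \left(2 b\right)^{2} = 2 + 4 b^{2}$)
$\frac{1}{6412 + F{\left(45,11 \cdot 7 \right)}} = \frac{1}{6412 + \left(2 + 4 \left(11 \cdot 7\right)^{2}\right)} = \frac{1}{6412 + \left(2 + 4 \cdot 77^{2}\right)} = \frac{1}{6412 + \left(2 + 4 \cdot 5929\right)} = \frac{1}{6412 + \left(2 + 23716\right)} = \frac{1}{6412 + 23718} = \frac{1}{30130}$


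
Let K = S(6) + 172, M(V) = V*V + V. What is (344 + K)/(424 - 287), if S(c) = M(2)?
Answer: 522/137 ≈ 3.8102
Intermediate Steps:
M(V) = V + V**2 (M(V) = V**2 + V = V + V**2)
S(c) = 6 (S(c) = 2*(1 + 2) = 2*3 = 6)
K = 178 (K = 6 + 172 = 178)
(344 + K)/(424 - 287) = (344 + 178)/(424 - 287) = 522/137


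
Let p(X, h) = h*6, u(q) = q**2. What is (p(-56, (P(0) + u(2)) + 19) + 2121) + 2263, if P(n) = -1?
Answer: 4516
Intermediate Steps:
p(X, h) = 6*h
(p(-56, (P(0) + u(2)) + 19) + 2121) + 2263 = (6*((-1 + 2**2) + 19) + 2121) + 2263 = (6*((-1 + 4) + 19) + 2121) + 2263 = (6*(3 + 19) + 2121) + 2263 = (6*22 + 2121) + 2263 = (132 + 2121) + 2263 = 2253 + 2263 = 4516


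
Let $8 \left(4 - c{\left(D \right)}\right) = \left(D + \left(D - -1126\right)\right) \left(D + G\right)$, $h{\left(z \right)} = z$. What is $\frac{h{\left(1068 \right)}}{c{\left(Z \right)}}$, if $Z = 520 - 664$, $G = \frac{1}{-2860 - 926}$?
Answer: $\frac{16173792}{228493091} \approx 0.070785$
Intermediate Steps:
$G = - \frac{1}{3786}$ ($G = \frac{1}{-3786} = - \frac{1}{3786} \approx -0.00026413$)
$Z = -144$ ($Z = 520 - 664 = -144$)
$c{\left(D \right)} = 4 - \frac{\left(1126 + 2 D\right) \left(- \frac{1}{3786} + D\right)}{8}$ ($c{\left(D \right)} = 4 - \frac{\left(D + \left(D - -1126\right)\right) \left(D - \frac{1}{3786}\right)}{8} = 4 - \frac{\left(D + \left(D + 1126\right)\right) \left(- \frac{1}{3786} + D\right)}{8} = 4 - \frac{\left(D + \left(1126 + D\right)\right) \left(- \frac{1}{3786} + D\right)}{8} = 4 - \frac{\left(1126 + 2 D\right) \left(- \frac{1}{3786} + D\right)}{8}$)
$\frac{h{\left(1068 \right)}}{c{\left(Z \right)}} = \frac{1068}{\frac{61139}{15144} - - \frac{12789102}{631} - \frac{\left(-144\right)^{2}}{4}} = \frac{1068}{\frac{61139}{15144} + \frac{12789102}{631} - 5184} = \frac{1068}{\frac{228493091}{15144}} = 1068 \cdot \frac{15144}{228493091} = \frac{16173792}{228493091}$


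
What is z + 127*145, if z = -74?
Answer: 18341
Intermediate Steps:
z + 127*145 = -74 + 127*145 = -74 + 18415 = 18341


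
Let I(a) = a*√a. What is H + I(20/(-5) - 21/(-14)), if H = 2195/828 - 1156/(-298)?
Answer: 805639/123372 - 5*I*√10/4 ≈ 6.5302 - 3.9528*I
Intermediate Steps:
I(a) = a^(3/2)
H = 805639/123372 (H = 2195*(1/828) - 1156*(-1/298) = 2195/828 + 578/149 = 805639/123372 ≈ 6.5302)
H + I(20/(-5) - 21/(-14)) = 805639/123372 + (20/(-5) - 21/(-14))^(3/2) = 805639/123372 + (20*(-⅕) - 21*(-1/14))^(3/2) = 805639/123372 + (-4 + 3/2)^(3/2) = 805639/123372 + (-5/2)^(3/2) = 805639/123372 - 5*I*√10/4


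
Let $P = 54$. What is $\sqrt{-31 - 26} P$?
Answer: $54 i \sqrt{57} \approx 407.69 i$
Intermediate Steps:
$\sqrt{-31 - 26} P = \sqrt{-31 - 26} \cdot 54 = \sqrt{-57} \cdot 54 = i \sqrt{57} \cdot 54 = 54 i \sqrt{57}$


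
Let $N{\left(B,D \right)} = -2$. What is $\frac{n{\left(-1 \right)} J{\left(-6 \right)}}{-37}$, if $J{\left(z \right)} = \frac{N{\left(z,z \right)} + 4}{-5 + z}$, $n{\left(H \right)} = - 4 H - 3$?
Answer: $\frac{2}{407} \approx 0.004914$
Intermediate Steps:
$n{\left(H \right)} = -3 - 4 H$
$J{\left(z \right)} = \frac{2}{-5 + z}$ ($J{\left(z \right)} = \frac{-2 + 4}{-5 + z} = \frac{2}{-5 + z}$)
$\frac{n{\left(-1 \right)} J{\left(-6 \right)}}{-37} = \frac{\left(-3 - -4\right) \frac{2}{-5 - 6}}{-37} = \left(-3 + 4\right) \frac{2}{-11} \left(- \frac{1}{37}\right) = 1 \cdot 2 \left(- \frac{1}{11}\right) \left(- \frac{1}{37}\right) = 1 \left(- \frac{2}{11}\right) \left(- \frac{1}{37}\right) = \left(- \frac{2}{11}\right) \left(- \frac{1}{37}\right) = \frac{2}{407}$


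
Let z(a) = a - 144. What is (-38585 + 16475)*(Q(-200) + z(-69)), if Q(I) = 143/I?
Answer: 94504773/20 ≈ 4.7252e+6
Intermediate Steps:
z(a) = -144 + a
(-38585 + 16475)*(Q(-200) + z(-69)) = (-38585 + 16475)*(143/(-200) + (-144 - 69)) = -22110*(143*(-1/200) - 213) = -22110*(-143/200 - 213) = -22110*(-42743/200) = 94504773/20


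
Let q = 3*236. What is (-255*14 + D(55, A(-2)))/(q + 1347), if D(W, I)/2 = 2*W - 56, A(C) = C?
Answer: -1154/685 ≈ -1.6847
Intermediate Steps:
D(W, I) = -112 + 4*W (D(W, I) = 2*(2*W - 56) = 2*(-56 + 2*W) = -112 + 4*W)
q = 708
(-255*14 + D(55, A(-2)))/(q + 1347) = (-255*14 + (-112 + 4*55))/(708 + 1347) = (-3570 + (-112 + 220))/2055 = (-3570 + 108)*(1/2055) = -3462*1/2055 = -1154/685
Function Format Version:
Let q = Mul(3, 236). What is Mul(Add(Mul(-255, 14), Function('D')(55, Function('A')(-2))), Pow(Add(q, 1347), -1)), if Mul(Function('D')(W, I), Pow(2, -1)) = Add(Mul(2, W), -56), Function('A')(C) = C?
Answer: Rational(-1154, 685) ≈ -1.6847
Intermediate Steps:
Function('D')(W, I) = Add(-112, Mul(4, W)) (Function('D')(W, I) = Mul(2, Add(Mul(2, W), -56)) = Mul(2, Add(-56, Mul(2, W))) = Add(-112, Mul(4, W)))
q = 708
Mul(Add(Mul(-255, 14), Function('D')(55, Function('A')(-2))), Pow(Add(q, 1347), -1)) = Mul(Add(Mul(-255, 14), Add(-112, Mul(4, 55))), Pow(Add(708, 1347), -1)) = Mul(Add(-3570, Add(-112, 220)), Pow(2055, -1)) = Mul(Add(-3570, 108), Rational(1, 2055)) = Mul(-3462, Rational(1, 2055)) = Rational(-1154, 685)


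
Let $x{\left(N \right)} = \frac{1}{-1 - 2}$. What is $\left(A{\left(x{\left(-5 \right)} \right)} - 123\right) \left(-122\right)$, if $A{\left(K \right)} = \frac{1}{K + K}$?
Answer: $15189$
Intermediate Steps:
$x{\left(N \right)} = - \frac{1}{3}$ ($x{\left(N \right)} = \frac{1}{-3} = - \frac{1}{3}$)
$A{\left(K \right)} = \frac{1}{2 K}$
$\left(A{\left(x{\left(-5 \right)} \right)} - 123\right) \left(-122\right) = \left(\frac{1}{2 \left(- \frac{1}{3}\right)} - 123\right) \left(-122\right) = \left(\frac{1}{2} \left(-3\right) - 123\right) \left(-122\right) = \left(- \frac{3}{2} - 123\right) \left(-122\right) = \left(- \frac{249}{2}\right) \left(-122\right) = 15189$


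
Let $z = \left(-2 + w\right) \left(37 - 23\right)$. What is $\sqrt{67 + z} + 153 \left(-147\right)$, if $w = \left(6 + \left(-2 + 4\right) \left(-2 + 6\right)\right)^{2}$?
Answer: $-22491 + 11 \sqrt{23} \approx -22438.0$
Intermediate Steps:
$w = 196$ ($w = \left(6 + 2 \cdot 4\right)^{2} = \left(6 + 8\right)^{2} = 14^{2} = 196$)
$z = 2716$ ($z = \left(-2 + 196\right) \left(37 - 23\right) = 194 \cdot 14 = 2716$)
$\sqrt{67 + z} + 153 \left(-147\right) = \sqrt{67 + 2716} + 153 \left(-147\right) = \sqrt{2783} - 22491 = 11 \sqrt{23} - 22491 = -22491 + 11 \sqrt{23}$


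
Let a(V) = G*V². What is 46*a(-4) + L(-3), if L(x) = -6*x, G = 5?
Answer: 3698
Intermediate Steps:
a(V) = 5*V²
46*a(-4) + L(-3) = 46*(5*(-4)²) - 6*(-3) = 46*(5*16) + 18 = 46*80 + 18 = 3680 + 18 = 3698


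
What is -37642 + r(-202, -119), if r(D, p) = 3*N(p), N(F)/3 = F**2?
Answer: 89807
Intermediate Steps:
N(F) = 3*F**2
r(D, p) = 9*p**2 (r(D, p) = 3*(3*p**2) = 9*p**2)
-37642 + r(-202, -119) = -37642 + 9*(-119)**2 = -37642 + 9*14161 = -37642 + 127449 = 89807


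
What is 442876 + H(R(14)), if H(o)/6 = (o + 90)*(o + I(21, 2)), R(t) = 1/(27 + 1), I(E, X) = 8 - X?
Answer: 174885539/392 ≈ 4.4614e+5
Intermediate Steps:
R(t) = 1/28
H(o) = 6*(6 + o)*(90 + o) (H(o) = 6*((o + 90)*(o + (8 - 1*2))) = 6*((90 + o)*(o + (8 - 2))) = 6*((90 + o)*(o + 6)) = 6*((90 + o)*(6 + o)) = 6*((6 + o)*(90 + o)) = 6*(6 + o)*(90 + o))
442876 + H(R(14)) = 442876 + (3240 + 6*(1/28)² + 576*(1/28)) = 442876 + (3240 + 6*(1/784) + 144/7) = 442876 + (3240 + 3/392 + 144/7) = 442876 + 1278147/392 = 174885539/392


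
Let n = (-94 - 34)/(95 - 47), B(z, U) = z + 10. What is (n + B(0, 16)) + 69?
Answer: 229/3 ≈ 76.333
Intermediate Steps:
B(z, U) = 10 + z
n = -8/3 (n = -128/48 = -128*1/48 = -8/3 ≈ -2.6667)
(n + B(0, 16)) + 69 = (-8/3 + (10 + 0)) + 69 = (-8/3 + 10) + 69 = 22/3 + 69 = 229/3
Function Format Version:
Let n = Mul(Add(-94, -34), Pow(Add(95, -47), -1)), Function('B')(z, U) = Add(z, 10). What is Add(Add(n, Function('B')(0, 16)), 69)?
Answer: Rational(229, 3) ≈ 76.333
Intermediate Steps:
Function('B')(z, U) = Add(10, z)
n = Rational(-8, 3) (n = Mul(-128, Pow(48, -1)) = Mul(-128, Rational(1, 48)) = Rational(-8, 3) ≈ -2.6667)
Add(Add(n, Function('B')(0, 16)), 69) = Add(Add(Rational(-8, 3), Add(10, 0)), 69) = Add(Add(Rational(-8, 3), 10), 69) = Add(Rational(22, 3), 69) = Rational(229, 3)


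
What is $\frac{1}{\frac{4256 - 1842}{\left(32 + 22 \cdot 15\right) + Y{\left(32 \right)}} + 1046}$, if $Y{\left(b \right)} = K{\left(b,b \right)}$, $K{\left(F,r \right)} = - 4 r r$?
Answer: $\frac{1867}{1951675} \approx 0.00095661$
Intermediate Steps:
$K{\left(F,r \right)} = - 4 r^{2}$
$Y{\left(b \right)} = - 4 b^{2}$
$\frac{1}{\frac{4256 - 1842}{\left(32 + 22 \cdot 15\right) + Y{\left(32 \right)}} + 1046} = \frac{1}{\frac{4256 - 1842}{\left(32 + 22 \cdot 15\right) - 4 \cdot 32^{2}} + 1046} = \frac{1}{\frac{2414}{\left(32 + 330\right) - 4096} + 1046} = \frac{1}{\frac{2414}{362 - 4096} + 1046} = \frac{1}{\frac{2414}{-3734} + 1046} = \frac{1}{2414 \left(- \frac{1}{3734}\right) + 1046} = \frac{1}{- \frac{1207}{1867} + 1046} = \frac{1}{\frac{1951675}{1867}} = \frac{1867}{1951675}$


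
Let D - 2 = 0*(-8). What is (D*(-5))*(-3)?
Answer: 30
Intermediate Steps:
D = 2 (D = 2 + 0*(-8) = 2 + 0 = 2)
(D*(-5))*(-3) = (2*(-5))*(-3) = -10*(-3) = 30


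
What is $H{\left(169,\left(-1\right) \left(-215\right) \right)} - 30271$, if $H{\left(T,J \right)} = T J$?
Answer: $6064$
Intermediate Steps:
$H{\left(T,J \right)} = J T$
$H{\left(169,\left(-1\right) \left(-215\right) \right)} - 30271 = \left(-1\right) \left(-215\right) 169 - 30271 = 215 \cdot 169 - 30271 = 36335 - 30271 = 6064$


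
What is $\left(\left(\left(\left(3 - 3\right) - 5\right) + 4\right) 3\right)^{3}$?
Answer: $-27$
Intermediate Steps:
$\left(\left(\left(\left(3 - 3\right) - 5\right) + 4\right) 3\right)^{3} = \left(\left(\left(0 - 5\right) + 4\right) 3\right)^{3} = \left(\left(-5 + 4\right) 3\right)^{3} = \left(\left(-1\right) 3\right)^{3} = \left(-3\right)^{3} = -27$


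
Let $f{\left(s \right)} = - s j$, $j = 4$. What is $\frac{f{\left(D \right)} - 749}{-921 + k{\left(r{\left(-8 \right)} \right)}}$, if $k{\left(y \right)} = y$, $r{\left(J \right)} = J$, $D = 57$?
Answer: $\frac{977}{929} \approx 1.0517$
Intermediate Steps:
$f{\left(s \right)} = - 4 s$ ($f{\left(s \right)} = - s 4 = - 4 s$)
$\frac{f{\left(D \right)} - 749}{-921 + k{\left(r{\left(-8 \right)} \right)}} = \frac{\left(-4\right) 57 - 749}{-921 - 8} = \frac{-228 - 749}{-929} = \left(-977\right) \left(- \frac{1}{929}\right) = \frac{977}{929}$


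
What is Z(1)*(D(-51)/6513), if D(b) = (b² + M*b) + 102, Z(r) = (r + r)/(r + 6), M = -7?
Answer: 2040/15197 ≈ 0.13424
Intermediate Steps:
Z(r) = 2*r/(6 + r) (Z(r) = (2*r)/(6 + r) = 2*r/(6 + r))
D(b) = 102 + b² - 7*b (D(b) = (b² - 7*b) + 102 = 102 + b² - 7*b)
Z(1)*(D(-51)/6513) = (2*1/(6 + 1))*((102 + (-51)² - 7*(-51))/6513) = (2*1/7)*((102 + 2601 + 357)*(1/6513)) = (2*1*(⅐))*(3060*(1/6513)) = (2/7)*(1020/2171) = 2040/15197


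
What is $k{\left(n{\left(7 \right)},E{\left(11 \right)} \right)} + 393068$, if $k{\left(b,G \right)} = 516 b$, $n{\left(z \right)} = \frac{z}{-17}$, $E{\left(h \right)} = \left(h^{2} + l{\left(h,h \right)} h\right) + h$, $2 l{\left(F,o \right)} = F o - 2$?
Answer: $\frac{6678544}{17} \approx 3.9286 \cdot 10^{5}$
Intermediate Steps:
$l{\left(F,o \right)} = -1 + \frac{F o}{2}$ ($l{\left(F,o \right)} = \frac{F o - 2}{2} = \frac{-2 + F o}{2} = -1 + \frac{F o}{2}$)
$E{\left(h \right)} = h + h^{2} + h \left(-1 + \frac{h^{2}}{2}\right)$ ($E{\left(h \right)} = \left(h^{2} + \left(-1 + \frac{h h}{2}\right) h\right) + h = \left(h^{2} + \left(-1 + \frac{h^{2}}{2}\right) h\right) + h = \left(h^{2} + h \left(-1 + \frac{h^{2}}{2}\right)\right) + h = h + h^{2} + h \left(-1 + \frac{h^{2}}{2}\right)$)
$n{\left(z \right)} = - \frac{z}{17}$ ($n{\left(z \right)} = z \left(- \frac{1}{17}\right) = - \frac{z}{17}$)
$k{\left(n{\left(7 \right)},E{\left(11 \right)} \right)} + 393068 = 516 \left(\left(- \frac{1}{17}\right) 7\right) + 393068 = 516 \left(- \frac{7}{17}\right) + 393068 = - \frac{3612}{17} + 393068 = \frac{6678544}{17}$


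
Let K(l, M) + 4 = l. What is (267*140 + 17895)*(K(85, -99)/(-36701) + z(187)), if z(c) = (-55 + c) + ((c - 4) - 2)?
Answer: 634962276300/36701 ≈ 1.7301e+7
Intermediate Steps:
K(l, M) = -4 + l
z(c) = -61 + 2*c (z(c) = (-55 + c) + ((-4 + c) - 2) = (-55 + c) + (-6 + c) = -61 + 2*c)
(267*140 + 17895)*(K(85, -99)/(-36701) + z(187)) = (267*140 + 17895)*((-4 + 85)/(-36701) + (-61 + 2*187)) = (37380 + 17895)*(81*(-1/36701) + (-61 + 374)) = 55275*(-81/36701 + 313) = 55275*(11487332/36701) = 634962276300/36701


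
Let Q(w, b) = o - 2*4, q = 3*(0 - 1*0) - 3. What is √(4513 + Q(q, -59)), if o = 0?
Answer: √4505 ≈ 67.119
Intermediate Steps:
q = -3 (q = 3*(0 + 0) - 3 = 3*0 - 3 = 0 - 3 = -3)
Q(w, b) = -8 (Q(w, b) = 0 - 2*4 = 0 - 8 = -8)
√(4513 + Q(q, -59)) = √(4513 - 8) = √4505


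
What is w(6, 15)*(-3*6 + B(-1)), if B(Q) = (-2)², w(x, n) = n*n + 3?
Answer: -3192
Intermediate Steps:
w(x, n) = 3 + n² (w(x, n) = n² + 3 = 3 + n²)
B(Q) = 4
w(6, 15)*(-3*6 + B(-1)) = (3 + 15²)*(-3*6 + 4) = (3 + 225)*(-18 + 4) = 228*(-14) = -3192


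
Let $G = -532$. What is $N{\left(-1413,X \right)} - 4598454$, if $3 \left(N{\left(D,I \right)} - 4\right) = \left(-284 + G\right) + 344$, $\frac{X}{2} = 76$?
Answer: $- \frac{13795822}{3} \approx -4.5986 \cdot 10^{6}$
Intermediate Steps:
$X = 152$ ($X = 2 \cdot 76 = 152$)
$N{\left(D,I \right)} = - \frac{460}{3}$ ($N{\left(D,I \right)} = 4 + \frac{\left(-284 - 532\right) + 344}{3} = 4 + \frac{-816 + 344}{3} = 4 + \frac{1}{3} \left(-472\right) = 4 - \frac{472}{3} = - \frac{460}{3}$)
$N{\left(-1413,X \right)} - 4598454 = - \frac{460}{3} - 4598454 = - \frac{13795822}{3}$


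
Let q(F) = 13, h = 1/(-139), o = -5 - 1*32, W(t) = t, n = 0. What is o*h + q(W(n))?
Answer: 1844/139 ≈ 13.266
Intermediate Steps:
o = -37 (o = -5 - 32 = -37)
h = -1/139 ≈ -0.0071942
o*h + q(W(n)) = -37*(-1/139) + 13 = 37/139 + 13 = 1844/139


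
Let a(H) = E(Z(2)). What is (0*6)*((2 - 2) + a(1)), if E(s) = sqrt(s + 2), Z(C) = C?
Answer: 0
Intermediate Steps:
E(s) = sqrt(2 + s)
a(H) = 2 (a(H) = sqrt(2 + 2) = sqrt(4) = 2)
(0*6)*((2 - 2) + a(1)) = (0*6)*((2 - 2) + 2) = 0*(0 + 2) = 0*2 = 0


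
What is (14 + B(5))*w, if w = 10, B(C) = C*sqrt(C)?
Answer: 140 + 50*sqrt(5) ≈ 251.80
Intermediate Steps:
B(C) = C**(3/2)
(14 + B(5))*w = (14 + 5**(3/2))*10 = (14 + 5*sqrt(5))*10 = 140 + 50*sqrt(5)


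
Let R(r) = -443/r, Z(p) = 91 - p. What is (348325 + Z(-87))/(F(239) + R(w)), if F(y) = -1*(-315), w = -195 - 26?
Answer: 77019163/70058 ≈ 1099.4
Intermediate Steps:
w = -221
F(y) = 315
(348325 + Z(-87))/(F(239) + R(w)) = (348325 + (91 - 1*(-87)))/(315 - 443/(-221)) = (348325 + (91 + 87))/(315 - 443*(-1/221)) = (348325 + 178)/(315 + 443/221) = 348503/(70058/221) = 348503*(221/70058) = 77019163/70058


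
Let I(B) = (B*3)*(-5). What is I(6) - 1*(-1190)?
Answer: 1100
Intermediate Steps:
I(B) = -15*B (I(B) = (3*B)*(-5) = -15*B)
I(6) - 1*(-1190) = -15*6 - 1*(-1190) = -90 + 1190 = 1100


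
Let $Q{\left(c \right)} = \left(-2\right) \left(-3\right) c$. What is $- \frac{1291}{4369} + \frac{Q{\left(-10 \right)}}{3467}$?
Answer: $- \frac{4738037}{15147323} \approx -0.3128$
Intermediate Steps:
$Q{\left(c \right)} = 6 c$
$- \frac{1291}{4369} + \frac{Q{\left(-10 \right)}}{3467} = - \frac{1291}{4369} + \frac{6 \left(-10\right)}{3467} = \left(-1291\right) \frac{1}{4369} - \frac{60}{3467} = - \frac{1291}{4369} - \frac{60}{3467} = - \frac{4738037}{15147323}$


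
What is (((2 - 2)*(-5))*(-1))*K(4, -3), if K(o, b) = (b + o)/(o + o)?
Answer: 0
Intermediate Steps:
K(o, b) = (b + o)/(2*o) (K(o, b) = (b + o)/((2*o)) = (b + o)*(1/(2*o)) = (b + o)/(2*o))
(((2 - 2)*(-5))*(-1))*K(4, -3) = (((2 - 2)*(-5))*(-1))*((½)*(-3 + 4)/4) = ((0*(-5))*(-1))*((½)*(¼)*1) = (0*(-1))*(⅛) = 0*(⅛) = 0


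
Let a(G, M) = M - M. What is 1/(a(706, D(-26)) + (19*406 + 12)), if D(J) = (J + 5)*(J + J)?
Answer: 1/7726 ≈ 0.00012943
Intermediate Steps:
D(J) = 2*J*(5 + J) (D(J) = (5 + J)*(2*J) = 2*J*(5 + J))
a(G, M) = 0
1/(a(706, D(-26)) + (19*406 + 12)) = 1/(0 + (19*406 + 12)) = 1/(0 + (7714 + 12)) = 1/(0 + 7726) = 1/7726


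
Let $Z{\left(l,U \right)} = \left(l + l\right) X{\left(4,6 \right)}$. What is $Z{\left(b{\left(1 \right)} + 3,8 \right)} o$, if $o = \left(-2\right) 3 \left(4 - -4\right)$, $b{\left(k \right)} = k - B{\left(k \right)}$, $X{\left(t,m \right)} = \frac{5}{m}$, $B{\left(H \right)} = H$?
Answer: $-240$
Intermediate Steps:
$b{\left(k \right)} = 0$ ($b{\left(k \right)} = k - k = 0$)
$Z{\left(l,U \right)} = \frac{5 l}{3}$ ($Z{\left(l,U \right)} = \left(l + l\right) \frac{5}{6} = 2 l 5 \cdot \frac{1}{6} = 2 l \frac{5}{6} = \frac{5 l}{3}$)
$o = -48$ ($o = - 6 \left(4 + 4\right) = \left(-6\right) 8 = -48$)
$Z{\left(b{\left(1 \right)} + 3,8 \right)} o = \frac{5 \left(0 + 3\right)}{3} \left(-48\right) = \frac{5}{3} \cdot 3 \left(-48\right) = 5 \left(-48\right) = -240$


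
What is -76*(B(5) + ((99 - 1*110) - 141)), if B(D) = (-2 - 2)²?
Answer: 10336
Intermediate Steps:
B(D) = 16 (B(D) = (-4)² = 16)
-76*(B(5) + ((99 - 1*110) - 141)) = -76*(16 + ((99 - 1*110) - 141)) = -76*(16 + ((99 - 110) - 141)) = -76*(16 + (-11 - 141)) = -76*(16 - 152) = -76*(-136) = 10336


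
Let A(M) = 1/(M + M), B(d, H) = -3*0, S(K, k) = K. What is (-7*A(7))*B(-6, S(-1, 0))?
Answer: 0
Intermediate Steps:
B(d, H) = 0
A(M) = 1/(2*M)
(-7*A(7))*B(-6, S(-1, 0)) = -7/(2*7)*0 = -7*1/14*0 = -½*0 = 0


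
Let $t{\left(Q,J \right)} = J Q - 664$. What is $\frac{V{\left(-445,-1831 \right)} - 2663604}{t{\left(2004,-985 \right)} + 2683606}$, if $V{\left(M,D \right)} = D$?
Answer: $- \frac{2665435}{709002} \approx -3.7594$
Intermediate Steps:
$t{\left(Q,J \right)} = -664 + J Q$
$\frac{V{\left(-445,-1831 \right)} - 2663604}{t{\left(2004,-985 \right)} + 2683606} = \frac{-1831 - 2663604}{\left(-664 - 1973940\right) + 2683606} = - \frac{2665435}{\left(-664 - 1973940\right) + 2683606} = - \frac{2665435}{-1974604 + 2683606} = - \frac{2665435}{709002}$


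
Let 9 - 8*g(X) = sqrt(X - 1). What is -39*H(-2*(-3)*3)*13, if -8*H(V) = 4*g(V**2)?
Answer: 4563/16 - 507*sqrt(323)/16 ≈ -284.31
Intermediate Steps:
g(X) = 9/8 - sqrt(-1 + X)/8 (g(X) = 9/8 - sqrt(X - 1)/8 = 9/8 - sqrt(-1 + X)/8)
H(V) = -9/16 + sqrt(-1 + V**2)/16 (H(V) = -(9/8 - sqrt(-1 + V**2)/8)/2 = -(9/2 - sqrt(-1 + V**2)/2)/8 = -9/16 + sqrt(-1 + V**2)/16)
-39*H(-2*(-3)*3)*13 = -39*(-9/16 + sqrt(-1 + (-2*(-3)*3)**2)/16)*13 = -39*(-9/16 + sqrt(-1 + (6*3)**2)/16)*13 = -39*(-9/16 + sqrt(-1 + 18**2)/16)*13 = -39*(-9/16 + sqrt(-1 + 324)/16)*13 = -39*(-9/16 + sqrt(323)/16)*13 = (351/16 - 39*sqrt(323)/16)*13 = 4563/16 - 507*sqrt(323)/16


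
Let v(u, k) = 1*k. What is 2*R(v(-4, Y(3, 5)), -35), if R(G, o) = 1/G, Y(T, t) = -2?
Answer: -1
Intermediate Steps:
v(u, k) = k
2*R(v(-4, Y(3, 5)), -35) = 2/(-2) = 2*(-½) = -1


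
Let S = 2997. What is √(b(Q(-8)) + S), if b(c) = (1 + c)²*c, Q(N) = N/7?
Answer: √7195741/49 ≈ 54.745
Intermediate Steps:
Q(N) = N/7 (Q(N) = N*(⅐) = N/7)
b(c) = c*(1 + c)²
√(b(Q(-8)) + S) = √(((⅐)*(-8))*(1 + (⅐)*(-8))² + 2997) = √(-8*(1 - 8/7)²/7 + 2997) = √(-8*(-⅐)²/7 + 2997) = √(-8/7*1/49 + 2997) = √(-8/343 + 2997) = √(1027963/343) = √7195741/49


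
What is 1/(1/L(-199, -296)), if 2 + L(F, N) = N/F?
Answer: -102/199 ≈ -0.51256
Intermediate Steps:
L(F, N) = -2 + N/F
1/(1/L(-199, -296)) = 1/(1/(-2 - 296/(-199))) = 1/(1/(-2 - 296*(-1/199))) = 1/(1/(-2 + 296/199)) = 1/(1/(-102/199)) = 1/(-199/102) = -102/199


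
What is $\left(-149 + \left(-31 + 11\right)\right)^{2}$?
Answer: $28561$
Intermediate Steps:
$\left(-149 + \left(-31 + 11\right)\right)^{2} = \left(-149 - 20\right)^{2} = \left(-169\right)^{2} = 28561$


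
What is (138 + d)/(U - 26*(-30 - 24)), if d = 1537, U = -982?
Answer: 1675/422 ≈ 3.9692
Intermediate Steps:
(138 + d)/(U - 26*(-30 - 24)) = (138 + 1537)/(-982 - 26*(-30 - 24)) = 1675/(-982 - 26*(-54)) = 1675/(-982 + 1404) = 1675/422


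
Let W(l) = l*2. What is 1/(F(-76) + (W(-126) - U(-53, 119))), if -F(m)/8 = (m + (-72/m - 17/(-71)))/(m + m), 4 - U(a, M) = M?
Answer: -25631/3612370 ≈ -0.0070953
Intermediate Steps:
U(a, M) = 4 - M
W(l) = 2*l
F(m) = -4*(17/71 + m - 72/m)/m (F(m) = -8*(m + (-72/m - 17/(-71)))/(m + m) = -8*(m + (-72/m - 17*(-1/71)))/(2*m) = -8*(m + (-72/m + 17/71))*1/(2*m) = -8*(m + (17/71 - 72/m))*1/(2*m) = -8*(17/71 + m - 72/m)*1/(2*m) = -4*(17/71 + m - 72/m)/m)
1/(F(-76) + (W(-126) - U(-53, 119))) = 1/((-4 + 288/(-76)**2 - 68/71/(-76)) + (2*(-126) - (4 - 1*119))) = 1/((-4 + 288*(1/5776) - 68/71*(-1/76)) + (-252 - (4 - 119))) = 1/((-4 + 18/361 + 17/1349) + (-252 - 1*(-115))) = 1/(-100923/25631 + (-252 + 115)) = 1/(-100923/25631 - 137) = 1/(-3612370/25631) = -25631/3612370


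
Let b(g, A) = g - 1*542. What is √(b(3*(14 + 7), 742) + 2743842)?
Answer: 7*√55987 ≈ 1656.3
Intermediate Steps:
b(g, A) = -542 + g (b(g, A) = g - 542 = -542 + g)
√(b(3*(14 + 7), 742) + 2743842) = √((-542 + 3*(14 + 7)) + 2743842) = √((-542 + 3*21) + 2743842) = √((-542 + 63) + 2743842) = √(-479 + 2743842) = √2743363 = 7*√55987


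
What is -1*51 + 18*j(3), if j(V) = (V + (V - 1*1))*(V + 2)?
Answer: 399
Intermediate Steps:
j(V) = (-1 + 2*V)*(2 + V) (j(V) = (V + (V - 1))*(2 + V) = (V + (-1 + V))*(2 + V) = (-1 + 2*V)*(2 + V))
-1*51 + 18*j(3) = -1*51 + 18*(-2 + 2*3² + 3*3) = -51 + 18*(-2 + 2*9 + 9) = -51 + 18*(-2 + 18 + 9) = -51 + 18*25 = -51 + 450 = 399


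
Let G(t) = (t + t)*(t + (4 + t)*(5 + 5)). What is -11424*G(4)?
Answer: -7676928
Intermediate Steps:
G(t) = 2*t*(40 + 11*t) (G(t) = (2*t)*(t + (4 + t)*10) = (2*t)*(t + (40 + 10*t)) = (2*t)*(40 + 11*t) = 2*t*(40 + 11*t))
-11424*G(4) = -22848*4*(40 + 11*4) = -22848*4*(40 + 44) = -22848*4*84 = -11424*672 = -7676928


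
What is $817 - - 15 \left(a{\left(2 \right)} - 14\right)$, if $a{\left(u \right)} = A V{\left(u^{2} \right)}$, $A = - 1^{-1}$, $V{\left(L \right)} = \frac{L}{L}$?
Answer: $592$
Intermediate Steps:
$V{\left(L \right)} = 1$
$A = -1$ ($A = \left(-1\right) 1 = -1$)
$a{\left(u \right)} = -1$ ($a{\left(u \right)} = \left(-1\right) 1 = -1$)
$817 - - 15 \left(a{\left(2 \right)} - 14\right) = 817 - - 15 \left(-1 - 14\right) = 817 - \left(-15\right) \left(-15\right) = 817 - 225 = 592$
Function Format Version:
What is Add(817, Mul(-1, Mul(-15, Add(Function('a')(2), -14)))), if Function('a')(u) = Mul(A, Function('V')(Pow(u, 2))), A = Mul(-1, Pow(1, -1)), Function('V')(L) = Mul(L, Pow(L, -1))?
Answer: 592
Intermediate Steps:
Function('V')(L) = 1
A = -1 (A = Mul(-1, 1) = -1)
Function('a')(u) = -1 (Function('a')(u) = Mul(-1, 1) = -1)
Add(817, Mul(-1, Mul(-15, Add(Function('a')(2), -14)))) = Add(817, Mul(-1, Mul(-15, Add(-1, -14)))) = Add(817, Mul(-1, Mul(-15, -15))) = Add(817, Mul(-1, 225)) = Add(817, -225) = 592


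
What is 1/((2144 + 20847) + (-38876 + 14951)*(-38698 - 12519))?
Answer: 1/1225389716 ≈ 8.1607e-10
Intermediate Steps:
1/((2144 + 20847) + (-38876 + 14951)*(-38698 - 12519)) = 1/(22991 - 23925*(-51217)) = 1/(22991 + 1225366725) = 1/1225389716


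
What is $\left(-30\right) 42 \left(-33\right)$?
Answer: $41580$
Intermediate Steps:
$\left(-30\right) 42 \left(-33\right) = \left(-1260\right) \left(-33\right) = 41580$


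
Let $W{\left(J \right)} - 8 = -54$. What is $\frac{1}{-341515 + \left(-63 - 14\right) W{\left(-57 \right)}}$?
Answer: $- \frac{1}{337973} \approx -2.9588 \cdot 10^{-6}$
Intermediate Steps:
$W{\left(J \right)} = -46$ ($W{\left(J \right)} = 8 - 54 = -46$)
$\frac{1}{-341515 + \left(-63 - 14\right) W{\left(-57 \right)}} = \frac{1}{-341515 + \left(-63 - 14\right) \left(-46\right)} = \frac{1}{-341515 - -3542} = \frac{1}{-341515 + 3542} = \frac{1}{-337973} = - \frac{1}{337973}$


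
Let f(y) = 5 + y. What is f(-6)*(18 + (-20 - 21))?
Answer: 23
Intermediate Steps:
f(-6)*(18 + (-20 - 21)) = (5 - 6)*(18 + (-20 - 21)) = -(18 - 41) = -1*(-23) = 23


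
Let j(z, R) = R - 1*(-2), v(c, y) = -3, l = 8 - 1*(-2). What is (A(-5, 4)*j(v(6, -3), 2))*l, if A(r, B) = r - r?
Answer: 0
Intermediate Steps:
l = 10 (l = 8 + 2 = 10)
j(z, R) = 2 + R (j(z, R) = R + 2 = 2 + R)
A(r, B) = 0
(A(-5, 4)*j(v(6, -3), 2))*l = (0*(2 + 2))*10 = (0*4)*10 = 0*10 = 0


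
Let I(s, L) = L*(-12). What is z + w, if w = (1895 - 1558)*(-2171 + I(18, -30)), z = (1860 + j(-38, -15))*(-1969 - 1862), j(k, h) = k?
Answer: -7590389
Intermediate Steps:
I(s, L) = -12*L
z = -6980082 (z = (1860 - 38)*(-1969 - 1862) = 1822*(-3831) = -6980082)
w = -610307 (w = (1895 - 1558)*(-2171 - 12*(-30)) = 337*(-2171 + 360) = 337*(-1811) = -610307)
z + w = -6980082 - 610307 = -7590389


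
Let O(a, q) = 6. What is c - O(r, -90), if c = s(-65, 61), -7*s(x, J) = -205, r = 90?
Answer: 163/7 ≈ 23.286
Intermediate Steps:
s(x, J) = 205/7 (s(x, J) = -⅐*(-205) = 205/7)
c = 205/7 ≈ 29.286
c - O(r, -90) = 205/7 - 1*6 = 205/7 - 6 = 163/7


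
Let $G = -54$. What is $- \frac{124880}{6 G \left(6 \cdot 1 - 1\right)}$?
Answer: $\frac{6244}{81} \approx 77.086$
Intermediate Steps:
$- \frac{124880}{6 G \left(6 \cdot 1 - 1\right)} = - \frac{124880}{6 \left(-54\right) \left(6 \cdot 1 - 1\right)} = - \frac{124880}{\left(-324\right) \left(6 - 1\right)} = - \frac{124880}{\left(-324\right) 5} = - \frac{124880}{-1620} = \left(-124880\right) \left(- \frac{1}{1620}\right) = \frac{6244}{81}$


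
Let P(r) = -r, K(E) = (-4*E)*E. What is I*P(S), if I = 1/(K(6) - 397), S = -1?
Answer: -1/541 ≈ -0.0018484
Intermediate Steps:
K(E) = -4*E²
I = -1/541 (I = 1/(-4*6² - 397) = 1/(-4*36 - 397) = 1/(-144 - 397) = 1/(-541) = -1/541 ≈ -0.0018484)
I*P(S) = -(-1)*(-1)/541 = -1/541*1 = -1/541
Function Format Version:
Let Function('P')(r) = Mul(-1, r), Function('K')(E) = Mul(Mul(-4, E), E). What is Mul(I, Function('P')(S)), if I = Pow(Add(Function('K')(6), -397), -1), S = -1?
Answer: Rational(-1, 541) ≈ -0.0018484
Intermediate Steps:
Function('K')(E) = Mul(-4, Pow(E, 2))
I = Rational(-1, 541) (I = Pow(Add(Mul(-4, Pow(6, 2)), -397), -1) = Pow(Add(Mul(-4, 36), -397), -1) = Pow(Add(-144, -397), -1) = Pow(-541, -1) = Rational(-1, 541) ≈ -0.0018484)
Mul(I, Function('P')(S)) = Mul(Rational(-1, 541), Mul(-1, -1)) = Mul(Rational(-1, 541), 1) = Rational(-1, 541)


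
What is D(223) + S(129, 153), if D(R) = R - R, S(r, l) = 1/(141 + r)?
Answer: 1/270 ≈ 0.0037037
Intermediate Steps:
D(R) = 0
D(223) + S(129, 153) = 0 + 1/(141 + 129) = 0 + 1/270 = 1/270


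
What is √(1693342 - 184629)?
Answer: √1508713 ≈ 1228.3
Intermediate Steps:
√(1693342 - 184629) = √1508713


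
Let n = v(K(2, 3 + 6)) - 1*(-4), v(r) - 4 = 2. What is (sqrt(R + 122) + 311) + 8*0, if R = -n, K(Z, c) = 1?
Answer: 311 + 4*sqrt(7) ≈ 321.58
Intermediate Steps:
v(r) = 6 (v(r) = 4 + 2 = 6)
n = 10 (n = 6 - 1*(-4) = 6 + 4 = 10)
R = -10 (R = -1*10 = -10)
(sqrt(R + 122) + 311) + 8*0 = (sqrt(-10 + 122) + 311) + 8*0 = (sqrt(112) + 311) + 0 = (4*sqrt(7) + 311) + 0 = (311 + 4*sqrt(7)) + 0 = 311 + 4*sqrt(7)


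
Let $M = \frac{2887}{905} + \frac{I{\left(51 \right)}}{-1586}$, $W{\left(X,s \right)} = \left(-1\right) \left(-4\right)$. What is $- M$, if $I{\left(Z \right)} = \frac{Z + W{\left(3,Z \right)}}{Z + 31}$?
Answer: $- \frac{375410349}{117697060} \approx -3.1896$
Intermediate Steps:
$W{\left(X,s \right)} = 4$
$I{\left(Z \right)} = \frac{4 + Z}{31 + Z}$ ($I{\left(Z \right)} = \frac{Z + 4}{Z + 31} = \frac{4 + Z}{31 + Z}$)
$M = \frac{375410349}{117697060}$ ($M = \frac{2887}{905} + \frac{\frac{1}{31 + 51} \left(4 + 51\right)}{-1586} = 2887 \cdot \frac{1}{905} + \frac{1}{82} \cdot 55 \left(- \frac{1}{1586}\right) = \frac{2887}{905} + \frac{1}{82} \cdot 55 \left(- \frac{1}{1586}\right) = \frac{2887}{905} + \frac{55}{82} \left(- \frac{1}{1586}\right) = \frac{2887}{905} - \frac{55}{130052} = \frac{375410349}{117697060} \approx 3.1896$)
$- M = \left(-1\right) \frac{375410349}{117697060} = - \frac{375410349}{117697060}$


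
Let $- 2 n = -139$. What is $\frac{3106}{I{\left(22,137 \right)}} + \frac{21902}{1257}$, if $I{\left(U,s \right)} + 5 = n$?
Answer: $\frac{1181538}{18017} \approx 65.579$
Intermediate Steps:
$n = \frac{139}{2}$ ($n = \left(- \frac{1}{2}\right) \left(-139\right) = \frac{139}{2} \approx 69.5$)
$I{\left(U,s \right)} = \frac{129}{2}$ ($I{\left(U,s \right)} = -5 + \frac{139}{2} = \frac{129}{2}$)
$\frac{3106}{I{\left(22,137 \right)}} + \frac{21902}{1257} = \frac{3106}{\frac{129}{2}} + \frac{21902}{1257} = 3106 \cdot \frac{2}{129} + 21902 \cdot \frac{1}{1257} = \frac{6212}{129} + \frac{21902}{1257} = \frac{1181538}{18017}$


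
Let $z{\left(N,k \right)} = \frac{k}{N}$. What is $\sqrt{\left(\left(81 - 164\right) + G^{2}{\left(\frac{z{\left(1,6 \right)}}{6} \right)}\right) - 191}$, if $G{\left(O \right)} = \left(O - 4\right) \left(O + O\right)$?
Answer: $i \sqrt{238} \approx 15.427 i$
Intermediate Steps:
$G{\left(O \right)} = 2 O \left(-4 + O\right)$ ($G{\left(O \right)} = \left(-4 + O\right) 2 O = 2 O \left(-4 + O\right)$)
$\sqrt{\left(\left(81 - 164\right) + G^{2}{\left(\frac{z{\left(1,6 \right)}}{6} \right)}\right) - 191} = \sqrt{\left(\left(81 - 164\right) + \left(2 \frac{6 \cdot 1^{-1}}{6} \left(-4 + \frac{6 \cdot 1^{-1}}{6}\right)\right)^{2}\right) - 191} = \sqrt{\left(-83 + \left(2 \cdot 6 \cdot 1 \cdot \frac{1}{6} \left(-4 + 6 \cdot 1 \cdot \frac{1}{6}\right)\right)^{2}\right) - 191} = \sqrt{\left(-83 + \left(2 \cdot 6 \cdot \frac{1}{6} \left(-4 + 6 \cdot \frac{1}{6}\right)\right)^{2}\right) - 191} = \sqrt{\left(-83 + \left(2 \cdot 1 \left(-4 + 1\right)\right)^{2}\right) - 191} = \sqrt{\left(-83 + \left(2 \cdot 1 \left(-3\right)\right)^{2}\right) - 191} = \sqrt{\left(-83 + \left(-6\right)^{2}\right) - 191} = \sqrt{\left(-83 + 36\right) - 191} = \sqrt{-47 - 191} = \sqrt{-238} = i \sqrt{238}$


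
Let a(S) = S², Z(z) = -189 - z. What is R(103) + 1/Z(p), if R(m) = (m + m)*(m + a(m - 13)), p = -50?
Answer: 234884701/139 ≈ 1.6898e+6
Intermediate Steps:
R(m) = 2*m*(m + (-13 + m)²) (R(m) = (m + m)*(m + (m - 13)²) = (2*m)*(m + (-13 + m)²) = 2*m*(m + (-13 + m)²))
R(103) + 1/Z(p) = 2*103*(103 + (-13 + 103)²) + 1/(-189 - 1*(-50)) = 2*103*(103 + 90²) + 1/(-189 + 50) = 2*103*(103 + 8100) + 1/(-139) = 2*103*8203 - 1/139 = 1689818 - 1/139 = 234884701/139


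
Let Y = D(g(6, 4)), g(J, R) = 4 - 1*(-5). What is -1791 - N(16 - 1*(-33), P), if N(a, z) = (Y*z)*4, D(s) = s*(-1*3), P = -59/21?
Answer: -14661/7 ≈ -2094.4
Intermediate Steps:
g(J, R) = 9 (g(J, R) = 4 + 5 = 9)
P = -59/21 (P = -59*1/21 = -59/21 ≈ -2.8095)
D(s) = -3*s (D(s) = s*(-3) = -3*s)
Y = -27 (Y = -3*9 = -27)
N(a, z) = -108*z (N(a, z) = -27*z*4 = -108*z)
-1791 - N(16 - 1*(-33), P) = -1791 - (-108)*(-59)/21 = -1791 - 1*2124/7 = -1791 - 2124/7 = -14661/7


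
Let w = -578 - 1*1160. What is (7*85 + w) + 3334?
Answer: 2191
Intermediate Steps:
w = -1738 (w = -578 - 1160 = -1738)
(7*85 + w) + 3334 = (7*85 - 1738) + 3334 = (595 - 1738) + 3334 = -1143 + 3334 = 2191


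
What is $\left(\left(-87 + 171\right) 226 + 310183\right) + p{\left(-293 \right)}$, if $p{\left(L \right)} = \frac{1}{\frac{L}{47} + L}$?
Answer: $\frac{4629404641}{14064} \approx 3.2917 \cdot 10^{5}$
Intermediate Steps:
$p{\left(L \right)} = \frac{47}{48 L}$ ($p{\left(L \right)} = \frac{1}{L \frac{1}{47} + L} = \frac{1}{\frac{L}{47} + L} = \frac{1}{\frac{48}{47} L} = \frac{47}{48 L}$)
$\left(\left(-87 + 171\right) 226 + 310183\right) + p{\left(-293 \right)} = \left(\left(-87 + 171\right) 226 + 310183\right) + \frac{47}{48 \left(-293\right)} = \left(84 \cdot 226 + 310183\right) + \frac{47}{48} \left(- \frac{1}{293}\right) = \left(18984 + 310183\right) - \frac{47}{14064} = 329167 - \frac{47}{14064} = \frac{4629404641}{14064}$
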